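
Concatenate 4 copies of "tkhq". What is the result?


Input string: 'tkhq'
Operation: repeat 4 times
Concatenation: 'tkhq' + 'tkhq' + 'tkhq' + 'tkhq'
Result: tkhqtkhqtkhqtkhq


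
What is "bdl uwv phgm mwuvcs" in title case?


Input string: 'bdl uwv phgm mwuvcs'
Operation: capitalize first letter of each word
Word transformations: 'bdl'->'Bdl', 'uwv'->'Uwv', 'phgm'->'Phgm', 'mwuvcs'->'Mwuvcs'
Result: Bdl Uwv Phgm Mwuvcs


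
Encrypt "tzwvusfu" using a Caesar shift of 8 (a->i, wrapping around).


Input: 'tzwvusfu', shift = 8
Operation: for each letter, (position + 8) mod 26
Mapping: 't'(19+8=27, 27 mod 26=1)->'b', 'z'(25+8=33, 33 mod 26=7)->'h', 'w'(22+8=30, 30 mod 26=4)->'e', 'v'(21+8=29, 29 mod 26=3)->'d', 'u'(20+8=28, 28 mod 26=2)->'c', 's'(18+8=26, 26 mod 26=0)->'a', 'f'(5+8=13)->'n', 'u'(20+8=28, 28 mod 26=2)->'c'
Result: bhedcanc


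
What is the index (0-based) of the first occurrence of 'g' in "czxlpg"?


Input string: 'czxlpg'
Target: 'g'
Scanning left to right: s[0]='c', s[1]='z', s[2]='x', s[3]='l', s[4]='p', s[5]='g'
First match at index: 5


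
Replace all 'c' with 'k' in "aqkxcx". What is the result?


Input string: 'aqkxcx'
Operation: replace 'c' with 'k'
Positions of 'c': 4
After replacement: aqkxkx


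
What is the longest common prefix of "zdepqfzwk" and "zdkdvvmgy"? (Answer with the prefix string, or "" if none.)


String 1: 'zdepqfzwk'
String 2: 'zdkdvvmgy'
Compare position by position:
pos 0: 'z' vs 'z' match
pos 1: 'd' vs 'd' match
pos 2: 'e' vs 'k' differ -> stop
Longest common prefix: "zd" (length 2)


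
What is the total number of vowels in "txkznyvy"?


Input string: 'txkznyvy'
Operation: count vowels (a, e, i, o, u)
Scan: s[0]='t', s[1]='x', s[2]='k', s[3]='z', s[4]='n', s[5]='y', s[6]='v', s[7]='y'
Vowels found: 0
Result: 0


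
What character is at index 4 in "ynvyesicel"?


Input string: 'ynvyesicel'
Operation: get character at index 4
Index mapping: s[0]='y', s[1]='n', s[2]='v', s[3]='y', s[4]='e'
Result: 'e'


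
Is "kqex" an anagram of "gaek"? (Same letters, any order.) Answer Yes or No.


String 1: 'gaek' -> sorted: 'aegk'
String 2: 'kqex' -> sorted: 'ekqx'
Compare sorted forms: 'aegk' != 'ekqx'
Anagram: No


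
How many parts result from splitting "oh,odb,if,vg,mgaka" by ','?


Input string: 'oh,odb,if,vg,mgaka'
Delimiter: ','
Split result: 'oh', 'odb', 'if', 'vg', 'mgaka'
Number of parts: 5


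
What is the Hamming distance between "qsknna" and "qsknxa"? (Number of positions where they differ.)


String 1: 'qsknna'
String 2: 'qsknxa'
Compare each position: pos 0: 'q'=='q', pos 1: 's'=='s', pos 2: 'k'=='k', pos 3: 'n'=='n', pos 4: 'n'!='x', pos 5: 'a'=='a'
Differing positions: 1
Hamming distance: 1


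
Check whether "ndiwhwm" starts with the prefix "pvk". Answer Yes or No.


Input string: 'ndiwhwm'
Prefix to check: 'pvk'
First 3 characters of input: 'ndi'
Match: False
Result: No


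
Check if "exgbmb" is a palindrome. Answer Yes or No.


Input string: 'exgbmb'
Reversed: 'bmbgxe'
Compare pairs: s[0]='e' vs s[5]='b' (mismatch), s[1]='x' vs s[4]='m' (mismatch), s[2]='g' vs s[3]='b' (mismatch)
Palindrome: No


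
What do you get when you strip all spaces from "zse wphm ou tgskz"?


Input string: 'zse wphm ou tgskz'
Operation: remove all spaces
Words: 'zse', 'wphm', 'ou', 'tgskz'
Join without spaces: zsewphmoutgskz


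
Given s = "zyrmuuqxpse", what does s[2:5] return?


Input string: 'zyrmuuqxpse'
Operation: slice [2:5]
Extract characters: s[2]='r', s[3]='m', s[4]='u'
Result: rmu


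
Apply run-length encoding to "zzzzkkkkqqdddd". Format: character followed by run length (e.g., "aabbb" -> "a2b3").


Input: 'zzzzkkkkqqdddd'
Operation: identify consecutive runs
Runs: 'zzzz' -> z4, 'kkkk' -> k4, 'qq' -> q2, 'dddd' -> d4
Encoded: z4k4q2d4


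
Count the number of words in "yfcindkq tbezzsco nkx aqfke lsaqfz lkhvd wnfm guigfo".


Input string: 'yfcindkq tbezzsco nkx aqfke lsaqfz lkhvd wnfm guigfo'
Operation: split by spaces
Words found: 'yfcindkq', 'tbezzsco', 'nkx', 'aqfke', 'lsaqfz', 'lkhvd', 'wnfm', 'guigfo'
Word count: 8


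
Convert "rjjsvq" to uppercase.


Input string: 'rjjsvq'
Operation: convert each letter to uppercase
Mapping: 'r'->'R', 'j'->'J', 'j'->'J', 's'->'S', 'v'->'V', 'q'->'Q'
Result: RJJSVQ


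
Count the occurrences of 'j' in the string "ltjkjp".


Input string: 'ltjkjp'
Target character: 'j'
Scan each position: s[2]='j', s[4]='j'
Matches found at indices: 2, 4
Total: 2


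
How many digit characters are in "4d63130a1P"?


Input string: '4d63130a1P'
Operation: count digit characters (0-9)
Scan: '4'(digit), 'd', '6'(digit), '3'(digit), '1'(digit), '3'(digit), '0'(digit), 'a', '1'(digit), 'P'
Digits found: 7
Result: 7


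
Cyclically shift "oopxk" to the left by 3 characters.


Input: 'oopxk', shift = 3
Operation: split at index 3 and swap parts
Front part s[0:3] = 'oop'
Back part s[3:] = 'xk'
Rotated = back + front = 'xk' + 'oop'
Result: xkoop


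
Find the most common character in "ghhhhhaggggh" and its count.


Input: 'ghhhhhaggggh'
Operation: tally each character
Counts: 'a':1, 'g':5, 'h':6
Maximum: 'h' appears 6 times


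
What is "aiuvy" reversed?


Input string: 'aiuvy'
Operation: reverse character order
Original order: 'a' -> 'i' -> 'u' -> 'v' -> 'y'
Reversed order: 'y' -> 'v' -> 'u' -> 'i' -> 'a'
Result: yvuia


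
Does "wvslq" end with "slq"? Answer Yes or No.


Input string: 'wvslq'
Suffix to check: 'slq'
Last 3 characters of input: 'slq'
Match: True
Result: Yes


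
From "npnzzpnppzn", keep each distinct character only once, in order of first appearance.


Input: 'npnzzpnppzn'
Operation: keep first occurrence of each character
Scan: s[0]='n' new -> keep; s[1]='p' new -> keep; s[2]='n' seen -> skip; s[3]='z' new -> keep; s[4]='z' seen -> skip; s[5]='p' seen -> skip; s[6]='n' seen -> skip; s[7]='p' seen -> skip; s[8]='p' seen -> skip; s[9]='z' seen -> skip; s[10]='n' seen -> skip
Result: npz


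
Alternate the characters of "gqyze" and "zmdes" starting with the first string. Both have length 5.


String 1: 'gqyze'
String 2: 'zmdes'
Operation: alternate characters
Pairs: 'g'+'z', 'q'+'m', 'y'+'d', 'z'+'e', 'e'+'s'
Result: gzqmydzees


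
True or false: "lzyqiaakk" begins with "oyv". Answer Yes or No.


Input string: 'lzyqiaakk'
Prefix to check: 'oyv'
First 3 characters of input: 'lzy'
Match: False
Result: No


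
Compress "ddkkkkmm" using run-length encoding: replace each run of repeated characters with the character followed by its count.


Input: 'ddkkkkmm'
Operation: identify consecutive runs
Runs: 'dd' -> d2, 'kkkk' -> k4, 'mm' -> m2
Encoded: d2k4m2


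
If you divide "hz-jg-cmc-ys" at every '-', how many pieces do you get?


Input string: 'hz-jg-cmc-ys'
Delimiter: '-'
Split result: 'hz', 'jg', 'cmc', 'ys'
Number of parts: 4


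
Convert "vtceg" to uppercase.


Input string: 'vtceg'
Operation: convert each letter to uppercase
Mapping: 'v'->'V', 't'->'T', 'c'->'C', 'e'->'E', 'g'->'G'
Result: VTCEG


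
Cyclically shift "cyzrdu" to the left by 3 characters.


Input: 'cyzrdu', shift = 3
Operation: split at index 3 and swap parts
Front part s[0:3] = 'cyz'
Back part s[3:] = 'rdu'
Rotated = back + front = 'rdu' + 'cyz'
Result: rducyz


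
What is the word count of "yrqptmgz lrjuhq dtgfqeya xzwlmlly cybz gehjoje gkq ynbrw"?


Input string: 'yrqptmgz lrjuhq dtgfqeya xzwlmlly cybz gehjoje gkq ynbrw'
Operation: split by spaces
Words found: 'yrqptmgz', 'lrjuhq', 'dtgfqeya', 'xzwlmlly', 'cybz', 'gehjoje', 'gkq', 'ynbrw'
Word count: 8


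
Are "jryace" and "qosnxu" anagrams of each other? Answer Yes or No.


String 1: 'jryace' -> sorted: 'acejry'
String 2: 'qosnxu' -> sorted: 'noqsux'
Compare sorted forms: 'acejry' != 'noqsux'
Anagram: No


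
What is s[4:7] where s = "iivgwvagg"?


Input string: 'iivgwvagg'
Operation: slice [4:7]
Extract characters: s[4]='w', s[5]='v', s[6]='a'
Result: wva


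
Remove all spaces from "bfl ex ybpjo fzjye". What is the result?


Input string: 'bfl ex ybpjo fzjye'
Operation: remove all spaces
Words: 'bfl', 'ex', 'ybpjo', 'fzjye'
Join without spaces: bflexybpjofzjye


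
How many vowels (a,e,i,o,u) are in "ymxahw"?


Input string: 'ymxahw'
Operation: count vowels (a, e, i, o, u)
Scan: s[0]='y', s[1]='m', s[2]='x', s[3]='a' (vowel), s[4]='h', s[5]='w'
Vowels found: 1
Result: 1


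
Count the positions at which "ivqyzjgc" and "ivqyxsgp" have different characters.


String 1: 'ivqyzjgc'
String 2: 'ivqyxsgp'
Compare each position: pos 0: 'i'=='i', pos 1: 'v'=='v', pos 2: 'q'=='q', pos 3: 'y'=='y', pos 4: 'z'!='x', pos 5: 'j'!='s', pos 6: 'g'=='g', pos 7: 'c'!='p'
Differing positions: 3
Hamming distance: 3


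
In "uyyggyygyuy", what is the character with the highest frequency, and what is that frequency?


Input: 'uyyggyygyuy'
Operation: tally each character
Counts: 'g':3, 'u':2, 'y':6
Maximum: 'y' appears 6 times


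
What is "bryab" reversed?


Input string: 'bryab'
Operation: reverse character order
Original order: 'b' -> 'r' -> 'y' -> 'a' -> 'b'
Reversed order: 'b' -> 'a' -> 'y' -> 'r' -> 'b'
Result: bayrb


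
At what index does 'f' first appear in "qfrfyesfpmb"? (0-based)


Input string: 'qfrfyesfpmb'
Target: 'f'
Scanning left to right: s[0]='q', s[1]='f'
First match at index: 1


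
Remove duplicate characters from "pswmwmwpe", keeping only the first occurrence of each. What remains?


Input: 'pswmwmwpe'
Operation: keep first occurrence of each character
Scan: s[0]='p' new -> keep; s[1]='s' new -> keep; s[2]='w' new -> keep; s[3]='m' new -> keep; s[4]='w' seen -> skip; s[5]='m' seen -> skip; s[6]='w' seen -> skip; s[7]='p' seen -> skip; s[8]='e' new -> keep
Result: pswme


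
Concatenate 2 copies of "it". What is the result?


Input string: 'it'
Operation: repeat 2 times
Concatenation: 'it' + 'it'
Result: itit


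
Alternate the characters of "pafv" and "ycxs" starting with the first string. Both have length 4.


String 1: 'pafv'
String 2: 'ycxs'
Operation: alternate characters
Pairs: 'p'+'y', 'a'+'c', 'f'+'x', 'v'+'s'
Result: pyacfxvs


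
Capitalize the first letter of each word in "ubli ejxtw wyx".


Input string: 'ubli ejxtw wyx'
Operation: capitalize first letter of each word
Word transformations: 'ubli'->'Ubli', 'ejxtw'->'Ejxtw', 'wyx'->'Wyx'
Result: Ubli Ejxtw Wyx


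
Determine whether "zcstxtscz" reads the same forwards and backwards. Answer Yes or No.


Input string: 'zcstxtscz'
Reversed: 'zcstxtscz'
Compare pairs: s[0]='z' vs s[8]='z' (match), s[1]='c' vs s[7]='c' (match), s[2]='s' vs s[6]='s' (match), s[3]='t' vs s[5]='t' (match)
Palindrome: Yes


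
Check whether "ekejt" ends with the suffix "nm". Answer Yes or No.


Input string: 'ekejt'
Suffix to check: 'nm'
Last 2 characters of input: 'jt'
Match: False
Result: No


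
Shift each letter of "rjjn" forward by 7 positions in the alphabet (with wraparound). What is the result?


Input: 'rjjn', shift = 7
Operation: for each letter, (position + 7) mod 26
Mapping: 'r'(17+7=24)->'y', 'j'(9+7=16)->'q', 'j'(9+7=16)->'q', 'n'(13+7=20)->'u'
Result: yqqu


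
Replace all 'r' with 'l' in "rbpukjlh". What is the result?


Input string: 'rbpukjlh'
Operation: replace 'r' with 'l'
Positions of 'r': 0
After replacement: lbpukjlh


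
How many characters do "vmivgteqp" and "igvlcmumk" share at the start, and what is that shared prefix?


String 1: 'vmivgteqp'
String 2: 'igvlcmumk'
Compare position by position:
pos 0: 'v' vs 'i' differ -> stop
Longest common prefix: "" (length 0)


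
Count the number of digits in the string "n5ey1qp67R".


Input string: 'n5ey1qp67R'
Operation: count digit characters (0-9)
Scan: 'n', '5'(digit), 'e', 'y', '1'(digit), 'q', 'p', '6'(digit), '7'(digit), 'R'
Digits found: 4
Result: 4


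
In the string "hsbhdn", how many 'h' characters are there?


Input string: 'hsbhdn'
Target character: 'h'
Scan each position: s[0]='h', s[3]='h'
Matches found at indices: 0, 3
Total: 2


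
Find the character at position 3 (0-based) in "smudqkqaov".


Input string: 'smudqkqaov'
Operation: get character at index 3
Index mapping: s[0]='s', s[1]='m', s[2]='u', s[3]='d'
Result: 'd'


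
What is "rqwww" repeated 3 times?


Input string: 'rqwww'
Operation: repeat 3 times
Concatenation: 'rqwww' + 'rqwww' + 'rqwww'
Result: rqwwwrqwwwrqwww


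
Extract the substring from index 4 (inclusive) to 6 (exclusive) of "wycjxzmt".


Input string: 'wycjxzmt'
Operation: slice [4:6]
Extract characters: s[4]='x', s[5]='z'
Result: xz


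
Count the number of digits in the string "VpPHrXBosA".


Input string: 'VpPHrXBosA'
Operation: count digit characters (0-9)
Scan: 'V', 'p', 'P', 'H', 'r', 'X', 'B', 'o', 's', 'A'
Digits found: 0
Result: 0


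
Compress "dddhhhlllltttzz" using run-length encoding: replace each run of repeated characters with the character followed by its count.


Input: 'dddhhhlllltttzz'
Operation: identify consecutive runs
Runs: 'ddd' -> d3, 'hhh' -> h3, 'llll' -> l4, 'ttt' -> t3, 'zz' -> z2
Encoded: d3h3l4t3z2


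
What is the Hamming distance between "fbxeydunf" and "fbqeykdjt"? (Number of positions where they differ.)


String 1: 'fbxeydunf'
String 2: 'fbqeykdjt'
Compare each position: pos 0: 'f'=='f', pos 1: 'b'=='b', pos 2: 'x'!='q', pos 3: 'e'=='e', pos 4: 'y'=='y', pos 5: 'd'!='k', pos 6: 'u'!='d', pos 7: 'n'!='j', pos 8: 'f'!='t'
Differing positions: 5
Hamming distance: 5


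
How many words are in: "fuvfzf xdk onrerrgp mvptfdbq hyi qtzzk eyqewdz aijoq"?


Input string: 'fuvfzf xdk onrerrgp mvptfdbq hyi qtzzk eyqewdz aijoq'
Operation: split by spaces
Words found: 'fuvfzf', 'xdk', 'onrerrgp', 'mvptfdbq', 'hyi', 'qtzzk', 'eyqewdz', 'aijoq'
Word count: 8


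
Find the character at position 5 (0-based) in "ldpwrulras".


Input string: 'ldpwrulras'
Operation: get character at index 5
Index mapping: s[0]='l', s[1]='d', s[2]='p', s[3]='w', s[4]='r', s[5]='u'
Result: 'u'


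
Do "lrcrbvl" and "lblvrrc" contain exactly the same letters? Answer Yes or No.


String 1: 'lrcrbvl' -> sorted: 'bcllrrv'
String 2: 'lblvrrc' -> sorted: 'bcllrrv'
Compare sorted forms: 'bcllrrv' == 'bcllrrv'
Anagram: Yes


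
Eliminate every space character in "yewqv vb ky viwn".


Input string: 'yewqv vb ky viwn'
Operation: remove all spaces
Words: 'yewqv', 'vb', 'ky', 'viwn'
Join without spaces: yewqvvbkyviwn


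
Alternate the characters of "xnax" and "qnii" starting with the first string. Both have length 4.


String 1: 'xnax'
String 2: 'qnii'
Operation: alternate characters
Pairs: 'x'+'q', 'n'+'n', 'a'+'i', 'x'+'i'
Result: xqnnaixi


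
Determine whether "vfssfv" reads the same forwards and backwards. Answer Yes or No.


Input string: 'vfssfv'
Reversed: 'vfssfv'
Compare pairs: s[0]='v' vs s[5]='v' (match), s[1]='f' vs s[4]='f' (match), s[2]='s' vs s[3]='s' (match)
Palindrome: Yes


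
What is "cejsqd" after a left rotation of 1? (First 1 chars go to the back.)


Input: 'cejsqd', shift = 1
Operation: split at index 1 and swap parts
Front part s[0:1] = 'c'
Back part s[1:] = 'ejsqd'
Rotated = back + front = 'ejsqd' + 'c'
Result: ejsqdc


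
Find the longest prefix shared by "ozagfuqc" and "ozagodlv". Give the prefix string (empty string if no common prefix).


String 1: 'ozagfuqc'
String 2: 'ozagodlv'
Compare position by position:
pos 0: 'o' vs 'o' match
pos 1: 'z' vs 'z' match
pos 2: 'a' vs 'a' match
pos 3: 'g' vs 'g' match
pos 4: 'f' vs 'o' differ -> stop
Longest common prefix: "ozag" (length 4)


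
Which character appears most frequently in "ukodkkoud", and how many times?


Input: 'ukodkkoud'
Operation: tally each character
Counts: 'd':2, 'k':3, 'o':2, 'u':2
Maximum: 'k' appears 3 times


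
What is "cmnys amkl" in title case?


Input string: 'cmnys amkl'
Operation: capitalize first letter of each word
Word transformations: 'cmnys'->'Cmnys', 'amkl'->'Amkl'
Result: Cmnys Amkl


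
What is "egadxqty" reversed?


Input string: 'egadxqty'
Operation: reverse character order
Original order: 'e' -> 'g' -> 'a' -> 'd' -> 'x' -> 'q' -> 't' -> 'y'
Reversed order: 'y' -> 't' -> 'q' -> 'x' -> 'd' -> 'a' -> 'g' -> 'e'
Result: ytqxdage


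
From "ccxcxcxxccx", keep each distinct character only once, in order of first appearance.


Input: 'ccxcxcxxccx'
Operation: keep first occurrence of each character
Scan: s[0]='c' new -> keep; s[1]='c' seen -> skip; s[2]='x' new -> keep; s[3]='c' seen -> skip; s[4]='x' seen -> skip; s[5]='c' seen -> skip; s[6]='x' seen -> skip; s[7]='x' seen -> skip; s[8]='c' seen -> skip; s[9]='c' seen -> skip; s[10]='x' seen -> skip
Result: cx


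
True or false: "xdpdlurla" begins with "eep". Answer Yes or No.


Input string: 'xdpdlurla'
Prefix to check: 'eep'
First 3 characters of input: 'xdp'
Match: False
Result: No


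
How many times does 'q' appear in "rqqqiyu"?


Input string: 'rqqqiyu'
Target character: 'q'
Scan each position: s[1]='q', s[2]='q', s[3]='q'
Matches found at indices: 1, 2, 3
Total: 3


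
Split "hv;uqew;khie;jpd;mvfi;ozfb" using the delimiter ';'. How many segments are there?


Input string: 'hv;uqew;khie;jpd;mvfi;ozfb'
Delimiter: ';'
Split result: 'hv', 'uqew', 'khie', 'jpd', 'mvfi', 'ozfb'
Number of parts: 6


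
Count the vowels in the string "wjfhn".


Input string: 'wjfhn'
Operation: count vowels (a, e, i, o, u)
Scan: s[0]='w', s[1]='j', s[2]='f', s[3]='h', s[4]='n'
Vowels found: 0
Result: 0


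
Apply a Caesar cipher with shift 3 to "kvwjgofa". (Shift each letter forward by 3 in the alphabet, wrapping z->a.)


Input: 'kvwjgofa', shift = 3
Operation: for each letter, (position + 3) mod 26
Mapping: 'k'(10+3=13)->'n', 'v'(21+3=24)->'y', 'w'(22+3=25)->'z', 'j'(9+3=12)->'m', 'g'(6+3=9)->'j', 'o'(14+3=17)->'r', 'f'(5+3=8)->'i', 'a'(0+3=3)->'d'
Result: nyzmjrid


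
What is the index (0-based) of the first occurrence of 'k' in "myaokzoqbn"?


Input string: 'myaokzoqbn'
Target: 'k'
Scanning left to right: s[0]='m', s[1]='y', s[2]='a', s[3]='o', s[4]='k'
First match at index: 4


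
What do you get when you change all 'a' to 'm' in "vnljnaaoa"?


Input string: 'vnljnaaoa'
Operation: replace 'a' with 'm'
Positions of 'a': 5, 6, 8
After replacement: vnljnmmom


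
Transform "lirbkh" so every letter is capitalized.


Input string: 'lirbkh'
Operation: convert each letter to uppercase
Mapping: 'l'->'L', 'i'->'I', 'r'->'R', 'b'->'B', 'k'->'K', 'h'->'H'
Result: LIRBKH


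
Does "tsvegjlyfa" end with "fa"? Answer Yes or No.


Input string: 'tsvegjlyfa'
Suffix to check: 'fa'
Last 2 characters of input: 'fa'
Match: True
Result: Yes


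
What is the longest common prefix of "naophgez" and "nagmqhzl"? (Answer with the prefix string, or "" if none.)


String 1: 'naophgez'
String 2: 'nagmqhzl'
Compare position by position:
pos 0: 'n' vs 'n' match
pos 1: 'a' vs 'a' match
pos 2: 'o' vs 'g' differ -> stop
Longest common prefix: "na" (length 2)


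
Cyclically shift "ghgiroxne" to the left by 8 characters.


Input: 'ghgiroxne', shift = 8
Operation: split at index 8 and swap parts
Front part s[0:8] = 'ghgiroxn'
Back part s[8:] = 'e'
Rotated = back + front = 'e' + 'ghgiroxn'
Result: eghgiroxn


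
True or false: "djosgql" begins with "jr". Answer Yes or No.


Input string: 'djosgql'
Prefix to check: 'jr'
First 2 characters of input: 'dj'
Match: False
Result: No


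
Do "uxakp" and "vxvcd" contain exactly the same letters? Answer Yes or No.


String 1: 'uxakp' -> sorted: 'akpux'
String 2: 'vxvcd' -> sorted: 'cdvvx'
Compare sorted forms: 'akpux' != 'cdvvx'
Anagram: No


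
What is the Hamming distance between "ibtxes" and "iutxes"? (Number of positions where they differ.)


String 1: 'ibtxes'
String 2: 'iutxes'
Compare each position: pos 0: 'i'=='i', pos 1: 'b'!='u', pos 2: 't'=='t', pos 3: 'x'=='x', pos 4: 'e'=='e', pos 5: 's'=='s'
Differing positions: 1
Hamming distance: 1


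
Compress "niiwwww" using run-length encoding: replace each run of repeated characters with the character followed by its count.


Input: 'niiwwww'
Operation: identify consecutive runs
Runs: 'n' -> n1, 'ii' -> i2, 'wwww' -> w4
Encoded: n1i2w4


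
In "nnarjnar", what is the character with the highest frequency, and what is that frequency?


Input: 'nnarjnar'
Operation: tally each character
Counts: 'a':2, 'j':1, 'n':3, 'r':2
Maximum: 'n' appears 3 times


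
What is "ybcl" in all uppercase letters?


Input string: 'ybcl'
Operation: convert each letter to uppercase
Mapping: 'y'->'Y', 'b'->'B', 'c'->'C', 'l'->'L'
Result: YBCL


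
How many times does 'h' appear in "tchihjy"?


Input string: 'tchihjy'
Target character: 'h'
Scan each position: s[2]='h', s[4]='h'
Matches found at indices: 2, 4
Total: 2


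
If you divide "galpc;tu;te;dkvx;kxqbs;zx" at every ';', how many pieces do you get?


Input string: 'galpc;tu;te;dkvx;kxqbs;zx'
Delimiter: ';'
Split result: 'galpc', 'tu', 'te', 'dkvx', 'kxqbs', 'zx'
Number of parts: 6


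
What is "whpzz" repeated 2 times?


Input string: 'whpzz'
Operation: repeat 2 times
Concatenation: 'whpzz' + 'whpzz'
Result: whpzzwhpzz


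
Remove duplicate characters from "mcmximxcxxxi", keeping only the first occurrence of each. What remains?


Input: 'mcmximxcxxxi'
Operation: keep first occurrence of each character
Scan: s[0]='m' new -> keep; s[1]='c' new -> keep; s[2]='m' seen -> skip; s[3]='x' new -> keep; s[4]='i' new -> keep; s[5]='m' seen -> skip; s[6]='x' seen -> skip; s[7]='c' seen -> skip; s[8]='x' seen -> skip; s[9]='x' seen -> skip; s[10]='x' seen -> skip; s[11]='i' seen -> skip
Result: mcxi


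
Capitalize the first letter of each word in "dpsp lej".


Input string: 'dpsp lej'
Operation: capitalize first letter of each word
Word transformations: 'dpsp'->'Dpsp', 'lej'->'Lej'
Result: Dpsp Lej


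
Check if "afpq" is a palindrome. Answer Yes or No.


Input string: 'afpq'
Reversed: 'qpfa'
Compare pairs: s[0]='a' vs s[3]='q' (mismatch), s[1]='f' vs s[2]='p' (mismatch)
Palindrome: No


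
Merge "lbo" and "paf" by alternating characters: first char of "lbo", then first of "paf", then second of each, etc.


String 1: 'lbo'
String 2: 'paf'
Operation: alternate characters
Pairs: 'l'+'p', 'b'+'a', 'o'+'f'
Result: lpbaof


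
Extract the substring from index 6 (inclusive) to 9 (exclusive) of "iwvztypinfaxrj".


Input string: 'iwvztypinfaxrj'
Operation: slice [6:9]
Extract characters: s[6]='p', s[7]='i', s[8]='n'
Result: pin


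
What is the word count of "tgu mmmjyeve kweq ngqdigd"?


Input string: 'tgu mmmjyeve kweq ngqdigd'
Operation: split by spaces
Words found: 'tgu', 'mmmjyeve', 'kweq', 'ngqdigd'
Word count: 4


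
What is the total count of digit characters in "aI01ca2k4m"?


Input string: 'aI01ca2k4m'
Operation: count digit characters (0-9)
Scan: 'a', 'I', '0'(digit), '1'(digit), 'c', 'a', '2'(digit), 'k', '4'(digit), 'm'
Digits found: 4
Result: 4


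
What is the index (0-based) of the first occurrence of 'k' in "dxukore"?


Input string: 'dxukore'
Target: 'k'
Scanning left to right: s[0]='d', s[1]='x', s[2]='u', s[3]='k'
First match at index: 3


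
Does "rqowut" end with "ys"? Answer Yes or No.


Input string: 'rqowut'
Suffix to check: 'ys'
Last 2 characters of input: 'ut'
Match: False
Result: No


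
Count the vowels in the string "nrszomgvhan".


Input string: 'nrszomgvhan'
Operation: count vowels (a, e, i, o, u)
Scan: s[0]='n', s[1]='r', s[2]='s', s[3]='z', s[4]='o' (vowel), s[5]='m', s[6]='g', s[7]='v', s[8]='h', s[9]='a' (vowel), s[10]='n'
Vowels found: 2
Result: 2


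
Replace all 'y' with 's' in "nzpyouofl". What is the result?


Input string: 'nzpyouofl'
Operation: replace 'y' with 's'
Positions of 'y': 3
After replacement: nzpsouofl


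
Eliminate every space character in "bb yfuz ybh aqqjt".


Input string: 'bb yfuz ybh aqqjt'
Operation: remove all spaces
Words: 'bb', 'yfuz', 'ybh', 'aqqjt'
Join without spaces: bbyfuzybhaqqjt


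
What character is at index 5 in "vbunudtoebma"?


Input string: 'vbunudtoebma'
Operation: get character at index 5
Index mapping: s[0]='v', s[1]='b', s[2]='u', s[3]='n', s[4]='u', s[5]='d'
Result: 'd'


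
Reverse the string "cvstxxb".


Input string: 'cvstxxb'
Operation: reverse character order
Original order: 'c' -> 'v' -> 's' -> 't' -> 'x' -> 'x' -> 'b'
Reversed order: 'b' -> 'x' -> 'x' -> 't' -> 's' -> 'v' -> 'c'
Result: bxxtsvc


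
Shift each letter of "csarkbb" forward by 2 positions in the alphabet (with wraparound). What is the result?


Input: 'csarkbb', shift = 2
Operation: for each letter, (position + 2) mod 26
Mapping: 'c'(2+2=4)->'e', 's'(18+2=20)->'u', 'a'(0+2=2)->'c', 'r'(17+2=19)->'t', 'k'(10+2=12)->'m', 'b'(1+2=3)->'d', 'b'(1+2=3)->'d'
Result: euctmdd


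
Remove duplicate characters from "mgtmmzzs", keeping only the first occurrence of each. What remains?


Input: 'mgtmmzzs'
Operation: keep first occurrence of each character
Scan: s[0]='m' new -> keep; s[1]='g' new -> keep; s[2]='t' new -> keep; s[3]='m' seen -> skip; s[4]='m' seen -> skip; s[5]='z' new -> keep; s[6]='z' seen -> skip; s[7]='s' new -> keep
Result: mgtzs


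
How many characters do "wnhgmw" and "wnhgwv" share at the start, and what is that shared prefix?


String 1: 'wnhgmw'
String 2: 'wnhgwv'
Compare position by position:
pos 0: 'w' vs 'w' match
pos 1: 'n' vs 'n' match
pos 2: 'h' vs 'h' match
pos 3: 'g' vs 'g' match
pos 4: 'm' vs 'w' differ -> stop
Longest common prefix: "wnhg" (length 4)


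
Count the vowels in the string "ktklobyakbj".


Input string: 'ktklobyakbj'
Operation: count vowels (a, e, i, o, u)
Scan: s[0]='k', s[1]='t', s[2]='k', s[3]='l', s[4]='o' (vowel), s[5]='b', s[6]='y', s[7]='a' (vowel), s[8]='k', s[9]='b', s[10]='j'
Vowels found: 2
Result: 2


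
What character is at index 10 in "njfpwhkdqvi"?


Input string: 'njfpwhkdqvi'
Operation: get character at index 10
Index mapping: s[0]='n', s[1]='j', s[2]='f', s[3]='p', s[4]='w', s[5]='h', s[6]='k', s[7]='d', s[8]='q', s[9]='v', s[10]='i'
Result: 'i'


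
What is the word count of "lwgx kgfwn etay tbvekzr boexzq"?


Input string: 'lwgx kgfwn etay tbvekzr boexzq'
Operation: split by spaces
Words found: 'lwgx', 'kgfwn', 'etay', 'tbvekzr', 'boexzq'
Word count: 5


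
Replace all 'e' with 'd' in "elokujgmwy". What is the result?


Input string: 'elokujgmwy'
Operation: replace 'e' with 'd'
Positions of 'e': 0
After replacement: dlokujgmwy


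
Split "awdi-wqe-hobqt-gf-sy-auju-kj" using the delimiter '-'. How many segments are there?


Input string: 'awdi-wqe-hobqt-gf-sy-auju-kj'
Delimiter: '-'
Split result: 'awdi', 'wqe', 'hobqt', 'gf', 'sy', 'auju', 'kj'
Number of parts: 7


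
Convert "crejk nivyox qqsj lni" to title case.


Input string: 'crejk nivyox qqsj lni'
Operation: capitalize first letter of each word
Word transformations: 'crejk'->'Crejk', 'nivyox'->'Nivyox', 'qqsj'->'Qqsj', 'lni'->'Lni'
Result: Crejk Nivyox Qqsj Lni


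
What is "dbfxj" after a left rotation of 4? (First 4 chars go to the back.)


Input: 'dbfxj', shift = 4
Operation: split at index 4 and swap parts
Front part s[0:4] = 'dbfx'
Back part s[4:] = 'j'
Rotated = back + front = 'j' + 'dbfx'
Result: jdbfx


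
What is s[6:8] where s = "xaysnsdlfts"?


Input string: 'xaysnsdlfts'
Operation: slice [6:8]
Extract characters: s[6]='d', s[7]='l'
Result: dl


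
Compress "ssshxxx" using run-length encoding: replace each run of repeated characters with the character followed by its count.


Input: 'ssshxxx'
Operation: identify consecutive runs
Runs: 'sss' -> s3, 'h' -> h1, 'xxx' -> x3
Encoded: s3h1x3


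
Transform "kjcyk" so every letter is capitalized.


Input string: 'kjcyk'
Operation: convert each letter to uppercase
Mapping: 'k'->'K', 'j'->'J', 'c'->'C', 'y'->'Y', 'k'->'K'
Result: KJCYK


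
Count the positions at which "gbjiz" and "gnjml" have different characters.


String 1: 'gbjiz'
String 2: 'gnjml'
Compare each position: pos 0: 'g'=='g', pos 1: 'b'!='n', pos 2: 'j'=='j', pos 3: 'i'!='m', pos 4: 'z'!='l'
Differing positions: 3
Hamming distance: 3


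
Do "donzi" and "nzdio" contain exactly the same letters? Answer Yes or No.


String 1: 'donzi' -> sorted: 'dinoz'
String 2: 'nzdio' -> sorted: 'dinoz'
Compare sorted forms: 'dinoz' == 'dinoz'
Anagram: Yes


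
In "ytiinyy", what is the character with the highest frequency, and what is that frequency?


Input: 'ytiinyy'
Operation: tally each character
Counts: 'i':2, 'n':1, 't':1, 'y':3
Maximum: 'y' appears 3 times


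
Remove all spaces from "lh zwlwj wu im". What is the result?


Input string: 'lh zwlwj wu im'
Operation: remove all spaces
Words: 'lh', 'zwlwj', 'wu', 'im'
Join without spaces: lhzwlwjwuim


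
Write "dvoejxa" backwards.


Input string: 'dvoejxa'
Operation: reverse character order
Original order: 'd' -> 'v' -> 'o' -> 'e' -> 'j' -> 'x' -> 'a'
Reversed order: 'a' -> 'x' -> 'j' -> 'e' -> 'o' -> 'v' -> 'd'
Result: axjeovd


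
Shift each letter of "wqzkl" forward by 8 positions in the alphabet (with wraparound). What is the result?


Input: 'wqzkl', shift = 8
Operation: for each letter, (position + 8) mod 26
Mapping: 'w'(22+8=30, 30 mod 26=4)->'e', 'q'(16+8=24)->'y', 'z'(25+8=33, 33 mod 26=7)->'h', 'k'(10+8=18)->'s', 'l'(11+8=19)->'t'
Result: eyhst


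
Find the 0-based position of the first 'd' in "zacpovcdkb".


Input string: 'zacpovcdkb'
Target: 'd'
Scanning left to right: s[0]='z', s[1]='a', s[2]='c', s[3]='p', s[4]='o', s[5]='v', s[6]='c', s[7]='d'
First match at index: 7


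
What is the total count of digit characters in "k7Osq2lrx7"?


Input string: 'k7Osq2lrx7'
Operation: count digit characters (0-9)
Scan: 'k', '7'(digit), 'O', 's', 'q', '2'(digit), 'l', 'r', 'x', '7'(digit)
Digits found: 3
Result: 3


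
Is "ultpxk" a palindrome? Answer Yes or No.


Input string: 'ultpxk'
Reversed: 'kxptlu'
Compare pairs: s[0]='u' vs s[5]='k' (mismatch), s[1]='l' vs s[4]='x' (mismatch), s[2]='t' vs s[3]='p' (mismatch)
Palindrome: No


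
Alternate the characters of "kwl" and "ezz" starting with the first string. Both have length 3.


String 1: 'kwl'
String 2: 'ezz'
Operation: alternate characters
Pairs: 'k'+'e', 'w'+'z', 'l'+'z'
Result: kewzlz


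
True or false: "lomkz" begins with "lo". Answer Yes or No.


Input string: 'lomkz'
Prefix to check: 'lo'
First 2 characters of input: 'lo'
Match: True
Result: Yes


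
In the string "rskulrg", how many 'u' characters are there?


Input string: 'rskulrg'
Target character: 'u'
Scan each position: s[3]='u'
Matches found at indices: 3
Total: 1


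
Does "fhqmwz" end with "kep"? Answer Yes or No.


Input string: 'fhqmwz'
Suffix to check: 'kep'
Last 3 characters of input: 'mwz'
Match: False
Result: No


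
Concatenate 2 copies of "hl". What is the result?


Input string: 'hl'
Operation: repeat 2 times
Concatenation: 'hl' + 'hl'
Result: hlhl


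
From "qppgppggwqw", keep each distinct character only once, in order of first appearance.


Input: 'qppgppggwqw'
Operation: keep first occurrence of each character
Scan: s[0]='q' new -> keep; s[1]='p' new -> keep; s[2]='p' seen -> skip; s[3]='g' new -> keep; s[4]='p' seen -> skip; s[5]='p' seen -> skip; s[6]='g' seen -> skip; s[7]='g' seen -> skip; s[8]='w' new -> keep; s[9]='q' seen -> skip; s[10]='w' seen -> skip
Result: qpgw


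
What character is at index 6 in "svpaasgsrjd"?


Input string: 'svpaasgsrjd'
Operation: get character at index 6
Index mapping: s[0]='s', s[1]='v', s[2]='p', s[3]='a', s[4]='a', s[5]='s', s[6]='g'
Result: 'g'


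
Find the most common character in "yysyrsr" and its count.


Input: 'yysyrsr'
Operation: tally each character
Counts: 'r':2, 's':2, 'y':3
Maximum: 'y' appears 3 times


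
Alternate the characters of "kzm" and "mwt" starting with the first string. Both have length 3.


String 1: 'kzm'
String 2: 'mwt'
Operation: alternate characters
Pairs: 'k'+'m', 'z'+'w', 'm'+'t'
Result: kmzwmt


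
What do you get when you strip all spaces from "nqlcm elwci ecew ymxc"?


Input string: 'nqlcm elwci ecew ymxc'
Operation: remove all spaces
Words: 'nqlcm', 'elwci', 'ecew', 'ymxc'
Join without spaces: nqlcmelwciecewymxc


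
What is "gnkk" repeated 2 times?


Input string: 'gnkk'
Operation: repeat 2 times
Concatenation: 'gnkk' + 'gnkk'
Result: gnkkgnkk


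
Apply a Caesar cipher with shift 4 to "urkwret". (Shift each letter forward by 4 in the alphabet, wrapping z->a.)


Input: 'urkwret', shift = 4
Operation: for each letter, (position + 4) mod 26
Mapping: 'u'(20+4=24)->'y', 'r'(17+4=21)->'v', 'k'(10+4=14)->'o', 'w'(22+4=26, 26 mod 26=0)->'a', 'r'(17+4=21)->'v', 'e'(4+4=8)->'i', 't'(19+4=23)->'x'
Result: yvoavix


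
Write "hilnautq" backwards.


Input string: 'hilnautq'
Operation: reverse character order
Original order: 'h' -> 'i' -> 'l' -> 'n' -> 'a' -> 'u' -> 't' -> 'q'
Reversed order: 'q' -> 't' -> 'u' -> 'a' -> 'n' -> 'l' -> 'i' -> 'h'
Result: qtuanlih


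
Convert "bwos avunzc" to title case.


Input string: 'bwos avunzc'
Operation: capitalize first letter of each word
Word transformations: 'bwos'->'Bwos', 'avunzc'->'Avunzc'
Result: Bwos Avunzc


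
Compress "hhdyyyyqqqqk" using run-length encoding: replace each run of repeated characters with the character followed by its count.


Input: 'hhdyyyyqqqqk'
Operation: identify consecutive runs
Runs: 'hh' -> h2, 'd' -> d1, 'yyyy' -> y4, 'qqqq' -> q4, 'k' -> k1
Encoded: h2d1y4q4k1


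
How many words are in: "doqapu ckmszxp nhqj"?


Input string: 'doqapu ckmszxp nhqj'
Operation: split by spaces
Words found: 'doqapu', 'ckmszxp', 'nhqj'
Word count: 3


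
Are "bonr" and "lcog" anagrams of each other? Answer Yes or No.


String 1: 'bonr' -> sorted: 'bnor'
String 2: 'lcog' -> sorted: 'cglo'
Compare sorted forms: 'bnor' != 'cglo'
Anagram: No


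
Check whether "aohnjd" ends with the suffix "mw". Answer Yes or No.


Input string: 'aohnjd'
Suffix to check: 'mw'
Last 2 characters of input: 'jd'
Match: False
Result: No


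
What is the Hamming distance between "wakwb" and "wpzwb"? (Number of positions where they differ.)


String 1: 'wakwb'
String 2: 'wpzwb'
Compare each position: pos 0: 'w'=='w', pos 1: 'a'!='p', pos 2: 'k'!='z', pos 3: 'w'=='w', pos 4: 'b'=='b'
Differing positions: 2
Hamming distance: 2


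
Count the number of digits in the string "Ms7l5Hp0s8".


Input string: 'Ms7l5Hp0s8'
Operation: count digit characters (0-9)
Scan: 'M', 's', '7'(digit), 'l', '5'(digit), 'H', 'p', '0'(digit), 's', '8'(digit)
Digits found: 4
Result: 4


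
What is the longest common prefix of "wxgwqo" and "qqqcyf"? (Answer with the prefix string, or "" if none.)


String 1: 'wxgwqo'
String 2: 'qqqcyf'
Compare position by position:
pos 0: 'w' vs 'q' differ -> stop
Longest common prefix: "" (length 0)


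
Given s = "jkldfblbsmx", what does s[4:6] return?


Input string: 'jkldfblbsmx'
Operation: slice [4:6]
Extract characters: s[4]='f', s[5]='b'
Result: fb


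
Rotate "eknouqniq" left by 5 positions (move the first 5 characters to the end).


Input: 'eknouqniq', shift = 5
Operation: split at index 5 and swap parts
Front part s[0:5] = 'eknou'
Back part s[5:] = 'qniq'
Rotated = back + front = 'qniq' + 'eknou'
Result: qniqeknou


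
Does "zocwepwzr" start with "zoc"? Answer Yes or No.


Input string: 'zocwepwzr'
Prefix to check: 'zoc'
First 3 characters of input: 'zoc'
Match: True
Result: Yes


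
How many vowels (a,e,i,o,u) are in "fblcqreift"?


Input string: 'fblcqreift'
Operation: count vowels (a, e, i, o, u)
Scan: s[0]='f', s[1]='b', s[2]='l', s[3]='c', s[4]='q', s[5]='r', s[6]='e' (vowel), s[7]='i' (vowel), s[8]='f', s[9]='t'
Vowels found: 2
Result: 2


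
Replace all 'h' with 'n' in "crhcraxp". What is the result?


Input string: 'crhcraxp'
Operation: replace 'h' with 'n'
Positions of 'h': 2
After replacement: crncraxp


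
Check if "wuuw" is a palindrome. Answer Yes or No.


Input string: 'wuuw'
Reversed: 'wuuw'
Compare pairs: s[0]='w' vs s[3]='w' (match), s[1]='u' vs s[2]='u' (match)
Palindrome: Yes


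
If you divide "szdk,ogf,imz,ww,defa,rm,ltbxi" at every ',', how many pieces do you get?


Input string: 'szdk,ogf,imz,ww,defa,rm,ltbxi'
Delimiter: ','
Split result: 'szdk', 'ogf', 'imz', 'ww', 'defa', 'rm', 'ltbxi'
Number of parts: 7


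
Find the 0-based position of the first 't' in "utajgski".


Input string: 'utajgski'
Target: 't'
Scanning left to right: s[0]='u', s[1]='t'
First match at index: 1


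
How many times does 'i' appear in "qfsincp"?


Input string: 'qfsincp'
Target character: 'i'
Scan each position: s[3]='i'
Matches found at indices: 3
Total: 1


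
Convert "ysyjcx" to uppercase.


Input string: 'ysyjcx'
Operation: convert each letter to uppercase
Mapping: 'y'->'Y', 's'->'S', 'y'->'Y', 'j'->'J', 'c'->'C', 'x'->'X'
Result: YSYJCX


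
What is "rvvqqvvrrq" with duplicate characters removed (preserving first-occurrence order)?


Input: 'rvvqqvvrrq'
Operation: keep first occurrence of each character
Scan: s[0]='r' new -> keep; s[1]='v' new -> keep; s[2]='v' seen -> skip; s[3]='q' new -> keep; s[4]='q' seen -> skip; s[5]='v' seen -> skip; s[6]='v' seen -> skip; s[7]='r' seen -> skip; s[8]='r' seen -> skip; s[9]='q' seen -> skip
Result: rvq


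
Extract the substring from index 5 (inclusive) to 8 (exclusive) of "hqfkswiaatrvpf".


Input string: 'hqfkswiaatrvpf'
Operation: slice [5:8]
Extract characters: s[5]='w', s[6]='i', s[7]='a'
Result: wia


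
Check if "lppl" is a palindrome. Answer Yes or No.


Input string: 'lppl'
Reversed: 'lppl'
Compare pairs: s[0]='l' vs s[3]='l' (match), s[1]='p' vs s[2]='p' (match)
Palindrome: Yes


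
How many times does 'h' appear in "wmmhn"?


Input string: 'wmmhn'
Target character: 'h'
Scan each position: s[3]='h'
Matches found at indices: 3
Total: 1


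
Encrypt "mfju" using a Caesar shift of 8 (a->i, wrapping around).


Input: 'mfju', shift = 8
Operation: for each letter, (position + 8) mod 26
Mapping: 'm'(12+8=20)->'u', 'f'(5+8=13)->'n', 'j'(9+8=17)->'r', 'u'(20+8=28, 28 mod 26=2)->'c'
Result: unrc


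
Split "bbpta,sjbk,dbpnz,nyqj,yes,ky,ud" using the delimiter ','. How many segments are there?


Input string: 'bbpta,sjbk,dbpnz,nyqj,yes,ky,ud'
Delimiter: ','
Split result: 'bbpta', 'sjbk', 'dbpnz', 'nyqj', 'yes', 'ky', 'ud'
Number of parts: 7


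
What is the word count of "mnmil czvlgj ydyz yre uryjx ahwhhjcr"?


Input string: 'mnmil czvlgj ydyz yre uryjx ahwhhjcr'
Operation: split by spaces
Words found: 'mnmil', 'czvlgj', 'ydyz', 'yre', 'uryjx', 'ahwhhjcr'
Word count: 6


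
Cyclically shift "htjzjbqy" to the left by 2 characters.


Input: 'htjzjbqy', shift = 2
Operation: split at index 2 and swap parts
Front part s[0:2] = 'ht'
Back part s[2:] = 'jzjbqy'
Rotated = back + front = 'jzjbqy' + 'ht'
Result: jzjbqyht


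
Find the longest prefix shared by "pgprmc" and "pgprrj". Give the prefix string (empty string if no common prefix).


String 1: 'pgprmc'
String 2: 'pgprrj'
Compare position by position:
pos 0: 'p' vs 'p' match
pos 1: 'g' vs 'g' match
pos 2: 'p' vs 'p' match
pos 3: 'r' vs 'r' match
pos 4: 'm' vs 'r' differ -> stop
Longest common prefix: "pgpr" (length 4)


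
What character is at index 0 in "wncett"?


Input string: 'wncett'
Operation: get character at index 0
Index mapping: s[0]='w'
Result: 'w'


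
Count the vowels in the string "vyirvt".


Input string: 'vyirvt'
Operation: count vowels (a, e, i, o, u)
Scan: s[0]='v', s[1]='y', s[2]='i' (vowel), s[3]='r', s[4]='v', s[5]='t'
Vowels found: 1
Result: 1


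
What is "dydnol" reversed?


Input string: 'dydnol'
Operation: reverse character order
Original order: 'd' -> 'y' -> 'd' -> 'n' -> 'o' -> 'l'
Reversed order: 'l' -> 'o' -> 'n' -> 'd' -> 'y' -> 'd'
Result: londyd
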